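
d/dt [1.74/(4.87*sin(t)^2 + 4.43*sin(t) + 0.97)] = -(16.9476*sin(t) + 7.7082)*cos(t)/(4.87*sin(t)^2 + 4.43*sin(t) + 0.97)^2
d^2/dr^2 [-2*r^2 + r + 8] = -4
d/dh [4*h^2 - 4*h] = 8*h - 4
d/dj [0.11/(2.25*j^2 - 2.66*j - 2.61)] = (0.2926 - 0.495*j)/(-2.25*j^2 + 2.66*j + 2.61)^2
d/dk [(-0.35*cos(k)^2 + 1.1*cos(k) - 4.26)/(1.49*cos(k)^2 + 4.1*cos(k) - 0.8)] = (3.074*cos(k)^2 - 13.2548*cos(k) - 16.586)*sin(k)/(2.2201*cos(k)^4 + 12.218*cos(k)^3 + 14.426*cos(k)^2 - 6.56*cos(k) + 0.64)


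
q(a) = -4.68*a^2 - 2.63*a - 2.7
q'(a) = -9.36*a - 2.63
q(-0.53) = -2.62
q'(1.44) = -16.11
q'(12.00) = -114.95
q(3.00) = -52.71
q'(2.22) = -23.41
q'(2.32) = -24.35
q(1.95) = -25.62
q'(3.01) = -30.80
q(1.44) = -16.19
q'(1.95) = -20.88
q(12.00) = -708.18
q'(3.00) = -30.71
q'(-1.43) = 10.75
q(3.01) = -53.02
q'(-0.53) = 2.33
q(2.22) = -31.60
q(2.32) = -33.99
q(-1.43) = -8.51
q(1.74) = -21.45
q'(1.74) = -18.92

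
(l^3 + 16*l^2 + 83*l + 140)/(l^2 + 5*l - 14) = (l^2 + 9*l + 20)/(l - 2)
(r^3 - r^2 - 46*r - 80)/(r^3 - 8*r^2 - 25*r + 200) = (r + 2)/(r - 5)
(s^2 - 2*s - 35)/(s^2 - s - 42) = (s + 5)/(s + 6)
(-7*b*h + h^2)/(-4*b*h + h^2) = (7*b - h)/(4*b - h)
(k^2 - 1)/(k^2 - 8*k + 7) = (k + 1)/(k - 7)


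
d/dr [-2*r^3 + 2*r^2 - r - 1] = -6*r^2 + 4*r - 1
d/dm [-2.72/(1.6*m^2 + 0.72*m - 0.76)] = (8.704*m + 1.9584)/(1.6*m^2 + 0.72*m - 0.76)^2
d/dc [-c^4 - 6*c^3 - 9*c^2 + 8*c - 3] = -4*c^3 - 18*c^2 - 18*c + 8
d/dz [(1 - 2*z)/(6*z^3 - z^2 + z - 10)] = (-12*z^3 + 2*z^2 - 2*z + (2*z - 1)*(18*z^2 - 2*z + 1) + 20)/(6*z^3 - z^2 + z - 10)^2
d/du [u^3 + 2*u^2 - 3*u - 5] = 3*u^2 + 4*u - 3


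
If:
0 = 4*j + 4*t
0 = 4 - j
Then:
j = 4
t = -4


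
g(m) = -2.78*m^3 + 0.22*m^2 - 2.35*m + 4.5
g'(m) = -8.34*m^2 + 0.44*m - 2.35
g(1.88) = -17.61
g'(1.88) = -31.00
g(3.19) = -91.00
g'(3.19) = -85.82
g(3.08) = -81.88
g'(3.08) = -80.11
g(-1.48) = 17.47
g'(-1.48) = -21.27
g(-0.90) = 8.82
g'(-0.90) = -9.50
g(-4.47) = 267.69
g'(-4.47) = -170.96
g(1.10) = -1.52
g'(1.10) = -11.96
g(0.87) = 0.79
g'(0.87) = -8.28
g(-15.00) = 9471.75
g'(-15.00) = -1885.45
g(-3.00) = 88.59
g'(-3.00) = -78.73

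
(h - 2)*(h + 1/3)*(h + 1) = h^3 - 2*h^2/3 - 7*h/3 - 2/3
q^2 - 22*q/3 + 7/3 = (q - 7)*(q - 1/3)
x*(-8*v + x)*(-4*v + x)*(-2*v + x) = -64*v^3*x + 56*v^2*x^2 - 14*v*x^3 + x^4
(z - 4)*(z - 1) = z^2 - 5*z + 4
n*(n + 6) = n^2 + 6*n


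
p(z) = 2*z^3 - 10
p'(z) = 6*z^2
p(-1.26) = -14.00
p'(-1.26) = 9.53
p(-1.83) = -22.26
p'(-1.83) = 20.09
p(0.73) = -9.22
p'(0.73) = 3.20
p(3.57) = 81.00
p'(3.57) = 76.47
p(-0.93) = -11.61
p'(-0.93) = 5.19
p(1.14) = -7.04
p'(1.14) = 7.80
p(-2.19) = -31.01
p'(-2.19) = 28.78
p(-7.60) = -887.95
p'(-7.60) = 346.56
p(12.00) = 3446.00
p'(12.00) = 864.00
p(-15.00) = -6760.00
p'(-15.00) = 1350.00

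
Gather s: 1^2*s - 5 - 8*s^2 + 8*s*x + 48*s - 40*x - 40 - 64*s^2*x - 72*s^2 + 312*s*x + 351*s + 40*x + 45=s^2*(-64*x - 80) + s*(320*x + 400)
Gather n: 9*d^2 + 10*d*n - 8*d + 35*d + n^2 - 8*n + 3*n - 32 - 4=9*d^2 + 27*d + n^2 + n*(10*d - 5) - 36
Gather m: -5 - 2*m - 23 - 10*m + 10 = -12*m - 18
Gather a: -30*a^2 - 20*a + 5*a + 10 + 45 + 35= -30*a^2 - 15*a + 90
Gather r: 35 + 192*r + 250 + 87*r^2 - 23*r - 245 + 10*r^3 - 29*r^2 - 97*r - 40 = 10*r^3 + 58*r^2 + 72*r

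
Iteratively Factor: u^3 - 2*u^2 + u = (u - 1)*(u^2 - u) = (u - 1)^2*(u)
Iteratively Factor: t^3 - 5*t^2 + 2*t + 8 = (t + 1)*(t^2 - 6*t + 8) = (t - 2)*(t + 1)*(t - 4)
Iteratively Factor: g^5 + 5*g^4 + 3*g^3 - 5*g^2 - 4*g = (g - 1)*(g^4 + 6*g^3 + 9*g^2 + 4*g) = (g - 1)*(g + 1)*(g^3 + 5*g^2 + 4*g) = g*(g - 1)*(g + 1)*(g^2 + 5*g + 4) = g*(g - 1)*(g + 1)^2*(g + 4)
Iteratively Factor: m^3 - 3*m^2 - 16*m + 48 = (m - 4)*(m^2 + m - 12) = (m - 4)*(m + 4)*(m - 3)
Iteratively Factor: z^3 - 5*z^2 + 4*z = (z - 1)*(z^2 - 4*z) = (z - 4)*(z - 1)*(z)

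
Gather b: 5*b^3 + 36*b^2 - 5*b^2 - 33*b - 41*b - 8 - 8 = 5*b^3 + 31*b^2 - 74*b - 16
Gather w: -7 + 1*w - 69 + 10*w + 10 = 11*w - 66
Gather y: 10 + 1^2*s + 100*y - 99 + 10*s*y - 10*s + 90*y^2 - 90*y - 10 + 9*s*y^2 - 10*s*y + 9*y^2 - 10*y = -9*s + y^2*(9*s + 99) - 99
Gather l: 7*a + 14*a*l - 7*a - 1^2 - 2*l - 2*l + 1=l*(14*a - 4)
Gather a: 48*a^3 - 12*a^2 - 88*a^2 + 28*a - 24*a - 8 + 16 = 48*a^3 - 100*a^2 + 4*a + 8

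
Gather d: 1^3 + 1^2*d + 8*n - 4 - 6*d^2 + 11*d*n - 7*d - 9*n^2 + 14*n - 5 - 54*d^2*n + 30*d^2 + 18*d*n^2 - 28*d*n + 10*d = d^2*(24 - 54*n) + d*(18*n^2 - 17*n + 4) - 9*n^2 + 22*n - 8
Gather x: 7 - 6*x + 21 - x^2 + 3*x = -x^2 - 3*x + 28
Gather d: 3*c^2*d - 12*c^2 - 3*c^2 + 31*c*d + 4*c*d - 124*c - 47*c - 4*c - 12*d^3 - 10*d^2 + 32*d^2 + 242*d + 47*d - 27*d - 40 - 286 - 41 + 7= -15*c^2 - 175*c - 12*d^3 + 22*d^2 + d*(3*c^2 + 35*c + 262) - 360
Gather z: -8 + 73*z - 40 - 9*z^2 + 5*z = -9*z^2 + 78*z - 48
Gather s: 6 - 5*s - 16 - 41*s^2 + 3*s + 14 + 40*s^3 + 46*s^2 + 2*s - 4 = 40*s^3 + 5*s^2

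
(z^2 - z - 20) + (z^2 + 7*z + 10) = 2*z^2 + 6*z - 10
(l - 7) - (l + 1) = -8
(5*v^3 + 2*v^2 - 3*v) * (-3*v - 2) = -15*v^4 - 16*v^3 + 5*v^2 + 6*v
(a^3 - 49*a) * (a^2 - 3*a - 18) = a^5 - 3*a^4 - 67*a^3 + 147*a^2 + 882*a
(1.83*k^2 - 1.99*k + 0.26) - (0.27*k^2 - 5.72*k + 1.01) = 1.56*k^2 + 3.73*k - 0.75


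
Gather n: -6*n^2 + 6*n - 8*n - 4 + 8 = -6*n^2 - 2*n + 4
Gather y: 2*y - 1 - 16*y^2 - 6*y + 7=-16*y^2 - 4*y + 6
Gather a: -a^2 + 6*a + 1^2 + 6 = -a^2 + 6*a + 7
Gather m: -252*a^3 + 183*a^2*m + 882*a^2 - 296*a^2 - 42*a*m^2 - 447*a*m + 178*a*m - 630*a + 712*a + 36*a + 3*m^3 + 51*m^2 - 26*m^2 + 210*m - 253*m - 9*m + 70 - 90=-252*a^3 + 586*a^2 + 118*a + 3*m^3 + m^2*(25 - 42*a) + m*(183*a^2 - 269*a - 52) - 20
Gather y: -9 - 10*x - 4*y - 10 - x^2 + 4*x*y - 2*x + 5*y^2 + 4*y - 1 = -x^2 + 4*x*y - 12*x + 5*y^2 - 20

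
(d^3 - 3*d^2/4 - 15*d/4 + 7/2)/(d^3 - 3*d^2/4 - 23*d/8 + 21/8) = 2*(4*d^2 + d - 14)/(8*d^2 + 2*d - 21)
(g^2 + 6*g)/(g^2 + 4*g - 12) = g/(g - 2)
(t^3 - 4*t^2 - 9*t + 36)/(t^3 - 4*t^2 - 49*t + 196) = (t^2 - 9)/(t^2 - 49)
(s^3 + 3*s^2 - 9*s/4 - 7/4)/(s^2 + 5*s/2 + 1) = (2*s^2 + 5*s - 7)/(2*(s + 2))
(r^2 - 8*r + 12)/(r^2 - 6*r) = (r - 2)/r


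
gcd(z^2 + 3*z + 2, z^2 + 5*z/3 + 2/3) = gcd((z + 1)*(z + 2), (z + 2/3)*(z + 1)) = z + 1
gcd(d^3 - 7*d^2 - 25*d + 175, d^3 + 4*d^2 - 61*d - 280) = d + 5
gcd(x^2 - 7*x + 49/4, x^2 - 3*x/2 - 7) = x - 7/2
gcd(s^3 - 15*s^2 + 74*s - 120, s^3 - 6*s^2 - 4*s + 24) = s - 6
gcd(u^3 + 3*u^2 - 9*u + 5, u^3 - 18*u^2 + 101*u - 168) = 1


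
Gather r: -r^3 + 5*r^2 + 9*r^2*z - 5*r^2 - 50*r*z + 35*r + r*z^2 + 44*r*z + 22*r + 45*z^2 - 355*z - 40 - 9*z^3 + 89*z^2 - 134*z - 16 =-r^3 + 9*r^2*z + r*(z^2 - 6*z + 57) - 9*z^3 + 134*z^2 - 489*z - 56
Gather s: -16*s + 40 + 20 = 60 - 16*s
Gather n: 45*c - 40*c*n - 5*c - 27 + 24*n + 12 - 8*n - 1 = 40*c + n*(16 - 40*c) - 16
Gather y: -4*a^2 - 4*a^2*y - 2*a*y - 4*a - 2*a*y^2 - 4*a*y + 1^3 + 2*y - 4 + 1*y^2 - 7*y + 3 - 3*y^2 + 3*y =-4*a^2 - 4*a + y^2*(-2*a - 2) + y*(-4*a^2 - 6*a - 2)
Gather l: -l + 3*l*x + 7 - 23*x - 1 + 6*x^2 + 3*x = l*(3*x - 1) + 6*x^2 - 20*x + 6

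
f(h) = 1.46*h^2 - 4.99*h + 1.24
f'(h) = 2.92*h - 4.99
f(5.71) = 20.35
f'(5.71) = 11.68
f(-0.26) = 2.64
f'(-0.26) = -5.75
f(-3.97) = 44.06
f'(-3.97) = -16.58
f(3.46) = 1.45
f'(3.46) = 5.11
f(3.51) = 1.71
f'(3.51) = 5.26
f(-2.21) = 19.40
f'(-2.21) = -11.44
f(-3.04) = 29.90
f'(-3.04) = -13.87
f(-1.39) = 11.00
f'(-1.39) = -9.05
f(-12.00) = 271.36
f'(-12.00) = -40.03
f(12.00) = 151.60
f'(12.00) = 30.05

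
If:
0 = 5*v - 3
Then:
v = 3/5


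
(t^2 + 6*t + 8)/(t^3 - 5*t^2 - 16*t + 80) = (t + 2)/(t^2 - 9*t + 20)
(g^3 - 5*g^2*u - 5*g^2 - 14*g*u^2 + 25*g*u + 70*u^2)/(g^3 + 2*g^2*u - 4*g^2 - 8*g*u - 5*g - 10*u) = (g - 7*u)/(g + 1)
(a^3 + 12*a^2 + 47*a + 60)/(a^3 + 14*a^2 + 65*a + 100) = (a + 3)/(a + 5)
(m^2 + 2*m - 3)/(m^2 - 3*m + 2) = (m + 3)/(m - 2)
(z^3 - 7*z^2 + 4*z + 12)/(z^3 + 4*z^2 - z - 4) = (z^2 - 8*z + 12)/(z^2 + 3*z - 4)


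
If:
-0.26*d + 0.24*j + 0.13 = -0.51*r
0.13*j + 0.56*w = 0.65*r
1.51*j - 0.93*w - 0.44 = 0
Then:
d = 2.500078372977*w + 0.883290881304126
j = 0.615894039735099*w + 0.291390728476821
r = 0.984717269485481*w + 0.0582781456953642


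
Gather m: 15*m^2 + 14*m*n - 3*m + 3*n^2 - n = 15*m^2 + m*(14*n - 3) + 3*n^2 - n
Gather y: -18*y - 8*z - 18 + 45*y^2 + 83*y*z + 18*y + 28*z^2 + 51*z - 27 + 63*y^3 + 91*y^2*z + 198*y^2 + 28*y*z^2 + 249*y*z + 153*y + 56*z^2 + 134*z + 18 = 63*y^3 + y^2*(91*z + 243) + y*(28*z^2 + 332*z + 153) + 84*z^2 + 177*z - 27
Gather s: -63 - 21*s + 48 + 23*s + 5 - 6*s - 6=-4*s - 16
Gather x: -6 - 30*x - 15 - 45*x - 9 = -75*x - 30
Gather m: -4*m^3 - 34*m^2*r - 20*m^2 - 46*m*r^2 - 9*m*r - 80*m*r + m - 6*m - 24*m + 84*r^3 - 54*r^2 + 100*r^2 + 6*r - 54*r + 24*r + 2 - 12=-4*m^3 + m^2*(-34*r - 20) + m*(-46*r^2 - 89*r - 29) + 84*r^3 + 46*r^2 - 24*r - 10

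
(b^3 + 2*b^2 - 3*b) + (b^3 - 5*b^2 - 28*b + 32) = 2*b^3 - 3*b^2 - 31*b + 32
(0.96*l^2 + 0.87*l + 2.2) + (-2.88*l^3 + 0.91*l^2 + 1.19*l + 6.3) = -2.88*l^3 + 1.87*l^2 + 2.06*l + 8.5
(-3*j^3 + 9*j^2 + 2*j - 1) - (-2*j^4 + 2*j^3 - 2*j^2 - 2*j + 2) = 2*j^4 - 5*j^3 + 11*j^2 + 4*j - 3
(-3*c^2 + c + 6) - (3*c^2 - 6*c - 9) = -6*c^2 + 7*c + 15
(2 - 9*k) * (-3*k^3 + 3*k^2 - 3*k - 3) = 27*k^4 - 33*k^3 + 33*k^2 + 21*k - 6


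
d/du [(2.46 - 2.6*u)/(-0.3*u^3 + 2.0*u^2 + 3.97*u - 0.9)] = (-1.56*u^3 + 7.414*u^2 - 9.84*u - 7.4262)/(0.09*u^6 - 1.2*u^5 + 1.618*u^4 + 16.42*u^3 + 12.1609*u^2 - 7.146*u + 0.81)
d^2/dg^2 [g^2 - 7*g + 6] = 2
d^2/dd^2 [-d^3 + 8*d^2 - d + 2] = 16 - 6*d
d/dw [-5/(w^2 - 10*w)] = 10*(w - 5)/(w^2*(w - 10)^2)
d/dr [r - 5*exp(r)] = 1 - 5*exp(r)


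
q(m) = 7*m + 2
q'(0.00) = 7.00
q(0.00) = 2.00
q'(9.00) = 7.00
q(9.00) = 65.00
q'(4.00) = 7.00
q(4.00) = 30.00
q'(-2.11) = 7.00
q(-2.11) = -12.77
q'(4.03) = 7.00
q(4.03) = 30.21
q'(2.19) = 7.00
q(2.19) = 17.33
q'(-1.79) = 7.00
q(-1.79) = -10.53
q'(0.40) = 7.00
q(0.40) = 4.80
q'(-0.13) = 7.00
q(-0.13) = 1.09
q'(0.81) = 7.00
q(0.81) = 7.67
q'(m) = 7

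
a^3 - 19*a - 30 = (a - 5)*(a + 2)*(a + 3)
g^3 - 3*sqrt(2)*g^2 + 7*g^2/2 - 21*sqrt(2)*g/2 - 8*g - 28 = (g + 7/2)*(g - 4*sqrt(2))*(g + sqrt(2))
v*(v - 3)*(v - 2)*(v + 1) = v^4 - 4*v^3 + v^2 + 6*v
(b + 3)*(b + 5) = b^2 + 8*b + 15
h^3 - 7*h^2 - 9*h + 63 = (h - 7)*(h - 3)*(h + 3)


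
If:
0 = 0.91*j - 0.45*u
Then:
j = 0.494505494505495*u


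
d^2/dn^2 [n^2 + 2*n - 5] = 2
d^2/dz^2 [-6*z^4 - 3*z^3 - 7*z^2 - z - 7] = -72*z^2 - 18*z - 14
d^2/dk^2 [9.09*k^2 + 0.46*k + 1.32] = 18.1800000000000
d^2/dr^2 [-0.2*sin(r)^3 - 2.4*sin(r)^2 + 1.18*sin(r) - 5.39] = -1.03*sin(r) - 0.45*sin(3*r) - 4.8*cos(2*r)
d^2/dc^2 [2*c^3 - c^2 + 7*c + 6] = 12*c - 2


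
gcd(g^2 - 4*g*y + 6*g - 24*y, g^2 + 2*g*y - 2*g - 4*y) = 1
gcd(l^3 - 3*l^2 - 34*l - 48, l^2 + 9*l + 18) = l + 3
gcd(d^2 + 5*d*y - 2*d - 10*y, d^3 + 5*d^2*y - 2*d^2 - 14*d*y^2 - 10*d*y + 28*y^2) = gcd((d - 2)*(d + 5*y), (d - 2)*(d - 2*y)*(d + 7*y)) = d - 2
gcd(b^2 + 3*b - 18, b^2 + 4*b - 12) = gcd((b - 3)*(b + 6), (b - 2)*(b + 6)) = b + 6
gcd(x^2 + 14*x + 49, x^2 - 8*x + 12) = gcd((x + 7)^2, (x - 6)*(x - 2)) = 1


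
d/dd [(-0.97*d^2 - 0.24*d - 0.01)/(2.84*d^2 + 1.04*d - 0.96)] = (-0.3272*d^2 + 1.9192*d + 0.2408)/(8.0656*d^4 + 5.9072*d^3 - 4.3712*d^2 - 1.9968*d + 0.9216)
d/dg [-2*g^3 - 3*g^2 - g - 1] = -6*g^2 - 6*g - 1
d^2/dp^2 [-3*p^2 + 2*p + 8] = -6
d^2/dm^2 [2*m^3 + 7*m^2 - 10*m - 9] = 12*m + 14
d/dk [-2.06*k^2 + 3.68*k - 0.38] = 3.68 - 4.12*k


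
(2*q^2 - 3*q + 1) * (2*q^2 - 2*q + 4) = 4*q^4 - 10*q^3 + 16*q^2 - 14*q + 4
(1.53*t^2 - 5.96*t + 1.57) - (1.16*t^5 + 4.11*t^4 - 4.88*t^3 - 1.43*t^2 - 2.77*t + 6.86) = -1.16*t^5 - 4.11*t^4 + 4.88*t^3 + 2.96*t^2 - 3.19*t - 5.29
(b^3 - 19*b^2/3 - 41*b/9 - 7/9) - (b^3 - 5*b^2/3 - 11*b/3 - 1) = -14*b^2/3 - 8*b/9 + 2/9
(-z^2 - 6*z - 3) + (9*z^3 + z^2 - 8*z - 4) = 9*z^3 - 14*z - 7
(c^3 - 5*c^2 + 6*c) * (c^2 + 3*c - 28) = c^5 - 2*c^4 - 37*c^3 + 158*c^2 - 168*c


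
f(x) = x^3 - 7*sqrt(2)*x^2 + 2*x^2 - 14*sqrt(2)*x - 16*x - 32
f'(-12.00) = 585.79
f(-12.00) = -2467.94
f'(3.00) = -56.20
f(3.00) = -183.49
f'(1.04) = -48.99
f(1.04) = -76.65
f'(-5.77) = 155.24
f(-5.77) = -280.54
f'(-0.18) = -32.86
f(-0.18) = -25.82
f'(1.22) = -50.61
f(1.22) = -85.62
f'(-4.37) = 90.53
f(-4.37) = -109.87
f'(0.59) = -44.08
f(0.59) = -55.67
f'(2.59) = -56.59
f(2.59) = -160.34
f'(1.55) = -53.08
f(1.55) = -102.74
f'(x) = 3*x^2 - 14*sqrt(2)*x + 4*x - 14*sqrt(2) - 16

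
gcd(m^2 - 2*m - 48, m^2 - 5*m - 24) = m - 8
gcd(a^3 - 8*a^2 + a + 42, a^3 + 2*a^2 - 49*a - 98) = a^2 - 5*a - 14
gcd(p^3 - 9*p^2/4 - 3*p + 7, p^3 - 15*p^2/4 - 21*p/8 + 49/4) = p^2 - p/4 - 7/2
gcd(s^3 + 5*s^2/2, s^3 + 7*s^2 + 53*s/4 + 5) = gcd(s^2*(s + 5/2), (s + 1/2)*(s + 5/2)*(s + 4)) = s + 5/2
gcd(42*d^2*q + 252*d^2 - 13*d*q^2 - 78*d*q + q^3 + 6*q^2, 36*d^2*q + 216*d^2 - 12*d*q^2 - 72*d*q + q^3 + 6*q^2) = -6*d*q - 36*d + q^2 + 6*q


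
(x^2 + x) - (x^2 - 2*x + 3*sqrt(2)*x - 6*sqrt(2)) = -3*sqrt(2)*x + 3*x + 6*sqrt(2)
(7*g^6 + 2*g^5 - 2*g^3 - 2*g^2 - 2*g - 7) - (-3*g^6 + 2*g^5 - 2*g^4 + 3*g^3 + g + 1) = 10*g^6 + 2*g^4 - 5*g^3 - 2*g^2 - 3*g - 8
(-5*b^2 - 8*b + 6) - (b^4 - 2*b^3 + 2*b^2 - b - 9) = -b^4 + 2*b^3 - 7*b^2 - 7*b + 15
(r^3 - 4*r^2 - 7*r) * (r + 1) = r^4 - 3*r^3 - 11*r^2 - 7*r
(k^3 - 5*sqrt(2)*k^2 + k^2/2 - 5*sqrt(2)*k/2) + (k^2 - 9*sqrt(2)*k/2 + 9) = k^3 - 5*sqrt(2)*k^2 + 3*k^2/2 - 7*sqrt(2)*k + 9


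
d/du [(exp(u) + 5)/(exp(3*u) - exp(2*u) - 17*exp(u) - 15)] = ((exp(u) + 5)*(-3*exp(2*u) + 2*exp(u) + 17) + exp(3*u) - exp(2*u) - 17*exp(u) - 15)*exp(u)/(-exp(3*u) + exp(2*u) + 17*exp(u) + 15)^2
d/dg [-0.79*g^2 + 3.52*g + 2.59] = 3.52 - 1.58*g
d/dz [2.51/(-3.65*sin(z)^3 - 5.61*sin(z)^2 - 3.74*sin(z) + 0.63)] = (27.4845*sin(z)^2 + 28.1622*sin(z) + 9.3874)*cos(z)/(3.65*sin(z)^3 + 5.61*sin(z)^2 + 3.74*sin(z) - 0.63)^2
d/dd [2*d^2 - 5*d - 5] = 4*d - 5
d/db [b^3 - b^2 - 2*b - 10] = 3*b^2 - 2*b - 2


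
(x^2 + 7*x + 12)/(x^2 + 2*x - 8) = (x + 3)/(x - 2)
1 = 1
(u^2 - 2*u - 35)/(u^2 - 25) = (u - 7)/(u - 5)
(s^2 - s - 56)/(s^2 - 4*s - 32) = (s + 7)/(s + 4)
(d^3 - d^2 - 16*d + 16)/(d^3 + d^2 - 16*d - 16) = (d - 1)/(d + 1)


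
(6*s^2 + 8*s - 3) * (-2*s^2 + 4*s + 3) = -12*s^4 + 8*s^3 + 56*s^2 + 12*s - 9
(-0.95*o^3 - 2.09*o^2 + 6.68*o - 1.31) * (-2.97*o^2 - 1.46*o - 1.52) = 2.8215*o^5 + 7.5943*o^4 - 15.3442*o^3 - 2.6853*o^2 - 8.241*o + 1.9912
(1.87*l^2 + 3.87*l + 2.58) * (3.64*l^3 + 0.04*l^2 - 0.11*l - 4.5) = 6.8068*l^5 + 14.1616*l^4 + 9.3403*l^3 - 8.7375*l^2 - 17.6988*l - 11.61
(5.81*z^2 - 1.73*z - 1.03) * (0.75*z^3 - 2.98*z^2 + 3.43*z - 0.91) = 4.3575*z^5 - 18.6113*z^4 + 24.3112*z^3 - 8.1516*z^2 - 1.9586*z + 0.9373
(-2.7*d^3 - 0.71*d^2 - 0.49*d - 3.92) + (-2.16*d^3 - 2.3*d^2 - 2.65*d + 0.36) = -4.86*d^3 - 3.01*d^2 - 3.14*d - 3.56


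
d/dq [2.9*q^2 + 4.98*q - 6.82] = 5.8*q + 4.98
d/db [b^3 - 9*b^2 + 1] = 3*b*(b - 6)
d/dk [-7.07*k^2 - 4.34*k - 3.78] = -14.14*k - 4.34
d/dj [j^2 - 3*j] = 2*j - 3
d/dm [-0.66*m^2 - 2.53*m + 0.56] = -1.32*m - 2.53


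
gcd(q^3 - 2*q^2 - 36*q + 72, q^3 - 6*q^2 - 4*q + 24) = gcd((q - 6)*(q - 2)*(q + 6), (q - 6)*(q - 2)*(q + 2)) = q^2 - 8*q + 12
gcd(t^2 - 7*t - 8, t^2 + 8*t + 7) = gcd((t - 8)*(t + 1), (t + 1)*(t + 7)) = t + 1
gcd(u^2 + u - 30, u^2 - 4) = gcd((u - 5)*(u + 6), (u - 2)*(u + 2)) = 1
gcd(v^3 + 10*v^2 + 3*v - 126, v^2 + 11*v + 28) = v + 7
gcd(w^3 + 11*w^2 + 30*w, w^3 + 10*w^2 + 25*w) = w^2 + 5*w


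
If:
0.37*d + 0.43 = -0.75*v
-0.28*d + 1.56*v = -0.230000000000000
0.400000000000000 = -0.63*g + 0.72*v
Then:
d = -0.63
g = -0.93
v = -0.26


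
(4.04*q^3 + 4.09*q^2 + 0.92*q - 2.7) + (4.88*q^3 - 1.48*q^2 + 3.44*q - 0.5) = 8.92*q^3 + 2.61*q^2 + 4.36*q - 3.2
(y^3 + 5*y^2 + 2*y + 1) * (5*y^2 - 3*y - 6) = 5*y^5 + 22*y^4 - 11*y^3 - 31*y^2 - 15*y - 6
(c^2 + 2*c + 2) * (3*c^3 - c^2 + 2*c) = 3*c^5 + 5*c^4 + 6*c^3 + 2*c^2 + 4*c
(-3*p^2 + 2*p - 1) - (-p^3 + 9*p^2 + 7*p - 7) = p^3 - 12*p^2 - 5*p + 6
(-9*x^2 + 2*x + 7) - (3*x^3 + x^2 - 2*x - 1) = -3*x^3 - 10*x^2 + 4*x + 8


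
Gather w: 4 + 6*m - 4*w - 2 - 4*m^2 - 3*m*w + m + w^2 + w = -4*m^2 + 7*m + w^2 + w*(-3*m - 3) + 2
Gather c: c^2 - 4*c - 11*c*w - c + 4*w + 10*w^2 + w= c^2 + c*(-11*w - 5) + 10*w^2 + 5*w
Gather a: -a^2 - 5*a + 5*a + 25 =25 - a^2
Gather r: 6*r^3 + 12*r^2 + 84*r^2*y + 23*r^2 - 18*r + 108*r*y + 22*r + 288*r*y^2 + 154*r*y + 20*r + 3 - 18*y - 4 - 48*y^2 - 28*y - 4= 6*r^3 + r^2*(84*y + 35) + r*(288*y^2 + 262*y + 24) - 48*y^2 - 46*y - 5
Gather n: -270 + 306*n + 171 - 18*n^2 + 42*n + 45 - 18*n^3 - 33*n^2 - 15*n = -18*n^3 - 51*n^2 + 333*n - 54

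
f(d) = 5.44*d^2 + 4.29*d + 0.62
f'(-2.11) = -18.67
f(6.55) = 262.11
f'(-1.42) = -11.16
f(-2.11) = 15.79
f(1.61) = 21.63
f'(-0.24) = 1.68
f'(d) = 10.88*d + 4.29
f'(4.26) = 50.64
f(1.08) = 11.60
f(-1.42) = 5.50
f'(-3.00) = -28.35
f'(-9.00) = -93.63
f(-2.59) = 26.00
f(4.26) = 117.62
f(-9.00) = 402.65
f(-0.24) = -0.10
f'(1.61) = 21.81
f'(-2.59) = -23.89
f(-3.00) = 36.71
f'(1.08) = 16.04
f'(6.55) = 75.55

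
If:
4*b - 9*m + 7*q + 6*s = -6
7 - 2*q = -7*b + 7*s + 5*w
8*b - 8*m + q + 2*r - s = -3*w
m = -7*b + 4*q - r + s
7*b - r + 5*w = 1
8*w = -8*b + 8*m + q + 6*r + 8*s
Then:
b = -37072/82989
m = 580/27663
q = -49943/82989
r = 121189/165978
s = 1735/55326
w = 17915/18442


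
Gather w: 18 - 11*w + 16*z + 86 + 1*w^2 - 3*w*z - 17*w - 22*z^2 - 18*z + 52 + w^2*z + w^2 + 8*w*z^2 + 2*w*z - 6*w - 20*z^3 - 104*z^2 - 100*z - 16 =w^2*(z + 2) + w*(8*z^2 - z - 34) - 20*z^3 - 126*z^2 - 102*z + 140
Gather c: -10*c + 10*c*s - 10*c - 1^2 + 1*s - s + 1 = c*(10*s - 20)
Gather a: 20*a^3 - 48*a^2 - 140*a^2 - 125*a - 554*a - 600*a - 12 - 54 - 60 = 20*a^3 - 188*a^2 - 1279*a - 126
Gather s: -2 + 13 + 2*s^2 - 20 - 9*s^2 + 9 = -7*s^2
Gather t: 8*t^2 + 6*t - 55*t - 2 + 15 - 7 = 8*t^2 - 49*t + 6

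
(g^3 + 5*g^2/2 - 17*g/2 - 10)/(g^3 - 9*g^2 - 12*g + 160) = (2*g^2 - 3*g - 5)/(2*(g^2 - 13*g + 40))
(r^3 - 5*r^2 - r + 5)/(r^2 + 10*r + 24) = (r^3 - 5*r^2 - r + 5)/(r^2 + 10*r + 24)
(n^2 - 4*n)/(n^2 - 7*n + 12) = n/(n - 3)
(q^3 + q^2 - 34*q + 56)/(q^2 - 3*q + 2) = (q^2 + 3*q - 28)/(q - 1)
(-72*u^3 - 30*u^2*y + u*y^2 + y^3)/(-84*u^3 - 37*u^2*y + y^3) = (-6*u + y)/(-7*u + y)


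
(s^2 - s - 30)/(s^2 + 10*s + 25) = (s - 6)/(s + 5)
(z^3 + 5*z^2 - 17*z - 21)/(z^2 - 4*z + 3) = (z^2 + 8*z + 7)/(z - 1)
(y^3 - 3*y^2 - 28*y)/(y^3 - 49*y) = (y + 4)/(y + 7)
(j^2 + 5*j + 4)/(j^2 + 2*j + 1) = (j + 4)/(j + 1)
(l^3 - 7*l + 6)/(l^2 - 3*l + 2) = l + 3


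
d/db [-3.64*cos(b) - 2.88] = 3.64*sin(b)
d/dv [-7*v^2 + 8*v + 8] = 8 - 14*v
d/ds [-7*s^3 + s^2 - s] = -21*s^2 + 2*s - 1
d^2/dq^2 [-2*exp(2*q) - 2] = -8*exp(2*q)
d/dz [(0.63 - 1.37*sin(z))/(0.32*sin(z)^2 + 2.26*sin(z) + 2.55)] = (0.4384*sin(z)^2 - 0.4032*sin(z) - 4.9173)*cos(z)/(0.1024*sin(z)^4 + 1.4464*sin(z)^3 + 6.7396*sin(z)^2 + 11.526*sin(z) + 6.5025)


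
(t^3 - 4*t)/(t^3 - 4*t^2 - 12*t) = (t - 2)/(t - 6)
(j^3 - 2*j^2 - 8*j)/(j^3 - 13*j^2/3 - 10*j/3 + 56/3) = 3*j/(3*j - 7)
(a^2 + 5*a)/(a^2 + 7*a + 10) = a/(a + 2)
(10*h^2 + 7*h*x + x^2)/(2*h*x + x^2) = (5*h + x)/x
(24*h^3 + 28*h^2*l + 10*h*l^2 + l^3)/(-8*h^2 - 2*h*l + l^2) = (-12*h^2 - 8*h*l - l^2)/(4*h - l)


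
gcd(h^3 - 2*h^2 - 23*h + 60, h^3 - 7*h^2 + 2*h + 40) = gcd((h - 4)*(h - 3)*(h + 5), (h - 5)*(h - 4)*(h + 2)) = h - 4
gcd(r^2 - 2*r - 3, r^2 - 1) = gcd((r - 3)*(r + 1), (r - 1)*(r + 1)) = r + 1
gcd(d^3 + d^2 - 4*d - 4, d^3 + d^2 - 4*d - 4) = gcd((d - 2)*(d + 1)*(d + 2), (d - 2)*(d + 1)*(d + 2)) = d^3 + d^2 - 4*d - 4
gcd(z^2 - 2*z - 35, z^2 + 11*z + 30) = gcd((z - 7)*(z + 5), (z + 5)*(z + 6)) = z + 5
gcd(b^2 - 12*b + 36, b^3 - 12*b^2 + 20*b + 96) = b - 6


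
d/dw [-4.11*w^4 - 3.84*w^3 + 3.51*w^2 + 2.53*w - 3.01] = -16.44*w^3 - 11.52*w^2 + 7.02*w + 2.53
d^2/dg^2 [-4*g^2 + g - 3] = -8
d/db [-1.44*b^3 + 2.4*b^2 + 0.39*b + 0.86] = -4.32*b^2 + 4.8*b + 0.39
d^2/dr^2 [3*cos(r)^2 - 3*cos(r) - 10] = 3*cos(r) - 6*cos(2*r)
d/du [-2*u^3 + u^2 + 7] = 2*u*(1 - 3*u)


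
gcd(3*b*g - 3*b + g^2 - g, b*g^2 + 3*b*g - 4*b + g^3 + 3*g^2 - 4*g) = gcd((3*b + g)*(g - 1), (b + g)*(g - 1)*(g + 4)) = g - 1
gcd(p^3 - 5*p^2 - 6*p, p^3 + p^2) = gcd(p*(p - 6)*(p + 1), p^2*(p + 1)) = p^2 + p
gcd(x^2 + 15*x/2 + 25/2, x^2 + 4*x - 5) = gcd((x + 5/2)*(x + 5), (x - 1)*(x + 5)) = x + 5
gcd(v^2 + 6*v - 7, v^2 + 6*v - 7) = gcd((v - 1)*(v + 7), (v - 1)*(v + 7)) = v^2 + 6*v - 7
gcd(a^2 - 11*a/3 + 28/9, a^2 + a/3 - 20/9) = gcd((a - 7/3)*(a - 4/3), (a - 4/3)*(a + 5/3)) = a - 4/3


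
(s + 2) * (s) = s^2 + 2*s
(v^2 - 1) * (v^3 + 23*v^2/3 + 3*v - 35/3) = v^5 + 23*v^4/3 + 2*v^3 - 58*v^2/3 - 3*v + 35/3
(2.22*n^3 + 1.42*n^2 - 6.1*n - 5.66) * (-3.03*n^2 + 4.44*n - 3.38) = -6.7266*n^5 + 5.5542*n^4 + 17.2842*n^3 - 14.7338*n^2 - 4.5124*n + 19.1308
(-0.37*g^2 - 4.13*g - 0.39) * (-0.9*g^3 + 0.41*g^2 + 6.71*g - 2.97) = 0.333*g^5 + 3.5653*g^4 - 3.825*g^3 - 26.7733*g^2 + 9.6492*g + 1.1583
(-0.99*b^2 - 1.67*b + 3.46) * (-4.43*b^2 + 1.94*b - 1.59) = 4.3857*b^4 + 5.4775*b^3 - 16.9935*b^2 + 9.3677*b - 5.5014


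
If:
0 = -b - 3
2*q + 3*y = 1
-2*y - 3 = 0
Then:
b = -3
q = 11/4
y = -3/2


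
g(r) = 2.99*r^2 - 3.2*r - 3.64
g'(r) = 5.98*r - 3.2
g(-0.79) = 0.75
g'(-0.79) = -7.92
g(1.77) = 0.06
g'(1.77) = 7.38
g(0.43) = -4.46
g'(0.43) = -0.63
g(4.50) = 42.51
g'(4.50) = 23.71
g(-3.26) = 38.57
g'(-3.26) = -22.69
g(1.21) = -3.13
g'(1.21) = 4.04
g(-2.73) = 27.38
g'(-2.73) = -19.53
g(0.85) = -4.20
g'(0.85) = 1.88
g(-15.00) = 717.11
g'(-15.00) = -92.90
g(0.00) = -3.64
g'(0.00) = -3.20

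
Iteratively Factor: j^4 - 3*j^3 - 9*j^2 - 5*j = (j)*(j^3 - 3*j^2 - 9*j - 5) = j*(j + 1)*(j^2 - 4*j - 5) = j*(j + 1)^2*(j - 5)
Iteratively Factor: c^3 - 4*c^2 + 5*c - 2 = (c - 1)*(c^2 - 3*c + 2) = (c - 1)^2*(c - 2)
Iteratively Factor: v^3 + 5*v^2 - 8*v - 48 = (v + 4)*(v^2 + v - 12) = (v - 3)*(v + 4)*(v + 4)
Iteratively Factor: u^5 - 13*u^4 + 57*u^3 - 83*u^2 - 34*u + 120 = (u - 5)*(u^4 - 8*u^3 + 17*u^2 + 2*u - 24) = (u - 5)*(u + 1)*(u^3 - 9*u^2 + 26*u - 24) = (u - 5)*(u - 2)*(u + 1)*(u^2 - 7*u + 12) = (u - 5)*(u - 3)*(u - 2)*(u + 1)*(u - 4)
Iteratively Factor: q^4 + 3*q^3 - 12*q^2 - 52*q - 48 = (q + 3)*(q^3 - 12*q - 16) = (q + 2)*(q + 3)*(q^2 - 2*q - 8) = (q + 2)^2*(q + 3)*(q - 4)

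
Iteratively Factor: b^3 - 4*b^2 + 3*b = (b)*(b^2 - 4*b + 3) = b*(b - 3)*(b - 1)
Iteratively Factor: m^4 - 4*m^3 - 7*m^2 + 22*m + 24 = (m + 2)*(m^3 - 6*m^2 + 5*m + 12) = (m - 4)*(m + 2)*(m^2 - 2*m - 3) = (m - 4)*(m + 1)*(m + 2)*(m - 3)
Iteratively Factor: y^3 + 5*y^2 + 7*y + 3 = (y + 1)*(y^2 + 4*y + 3) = (y + 1)*(y + 3)*(y + 1)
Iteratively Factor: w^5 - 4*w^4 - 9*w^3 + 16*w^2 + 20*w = (w - 5)*(w^4 + w^3 - 4*w^2 - 4*w) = (w - 5)*(w + 1)*(w^3 - 4*w) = (w - 5)*(w - 2)*(w + 1)*(w^2 + 2*w) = (w - 5)*(w - 2)*(w + 1)*(w + 2)*(w)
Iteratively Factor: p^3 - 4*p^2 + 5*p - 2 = (p - 1)*(p^2 - 3*p + 2) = (p - 2)*(p - 1)*(p - 1)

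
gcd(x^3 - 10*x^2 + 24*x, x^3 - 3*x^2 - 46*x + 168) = x^2 - 10*x + 24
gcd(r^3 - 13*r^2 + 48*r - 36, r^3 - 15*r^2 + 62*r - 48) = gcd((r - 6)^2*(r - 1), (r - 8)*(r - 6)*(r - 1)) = r^2 - 7*r + 6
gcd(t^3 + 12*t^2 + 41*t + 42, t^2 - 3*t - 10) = t + 2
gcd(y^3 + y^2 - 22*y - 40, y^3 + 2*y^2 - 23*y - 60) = y^2 - y - 20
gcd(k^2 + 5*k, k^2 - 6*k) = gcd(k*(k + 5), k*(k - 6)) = k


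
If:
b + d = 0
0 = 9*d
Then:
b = 0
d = 0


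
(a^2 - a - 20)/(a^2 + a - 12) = (a - 5)/(a - 3)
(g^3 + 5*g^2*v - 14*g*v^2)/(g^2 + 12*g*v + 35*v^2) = g*(g - 2*v)/(g + 5*v)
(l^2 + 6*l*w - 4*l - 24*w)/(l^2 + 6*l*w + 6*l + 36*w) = (l - 4)/(l + 6)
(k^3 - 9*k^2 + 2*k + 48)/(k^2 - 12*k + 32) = (k^2 - k - 6)/(k - 4)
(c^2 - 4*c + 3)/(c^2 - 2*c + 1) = (c - 3)/(c - 1)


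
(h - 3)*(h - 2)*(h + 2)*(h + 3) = h^4 - 13*h^2 + 36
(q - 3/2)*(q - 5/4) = q^2 - 11*q/4 + 15/8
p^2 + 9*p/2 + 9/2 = (p + 3/2)*(p + 3)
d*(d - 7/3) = d^2 - 7*d/3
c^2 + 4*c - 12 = (c - 2)*(c + 6)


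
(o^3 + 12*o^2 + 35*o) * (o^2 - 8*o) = o^5 + 4*o^4 - 61*o^3 - 280*o^2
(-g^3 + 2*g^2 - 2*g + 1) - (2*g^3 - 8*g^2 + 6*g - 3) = -3*g^3 + 10*g^2 - 8*g + 4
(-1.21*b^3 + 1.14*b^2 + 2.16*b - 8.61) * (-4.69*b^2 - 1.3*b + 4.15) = 5.6749*b^5 - 3.7736*b^4 - 16.6339*b^3 + 42.3039*b^2 + 20.157*b - 35.7315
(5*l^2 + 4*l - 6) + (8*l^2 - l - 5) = 13*l^2 + 3*l - 11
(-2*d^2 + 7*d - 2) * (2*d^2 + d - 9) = -4*d^4 + 12*d^3 + 21*d^2 - 65*d + 18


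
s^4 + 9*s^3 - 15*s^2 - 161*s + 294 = (s - 3)*(s - 2)*(s + 7)^2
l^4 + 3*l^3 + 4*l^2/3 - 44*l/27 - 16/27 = (l - 2/3)*(l + 1/3)*(l + 4/3)*(l + 2)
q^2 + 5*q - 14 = (q - 2)*(q + 7)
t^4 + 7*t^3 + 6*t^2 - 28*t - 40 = (t - 2)*(t + 2)^2*(t + 5)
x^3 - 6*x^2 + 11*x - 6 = (x - 3)*(x - 2)*(x - 1)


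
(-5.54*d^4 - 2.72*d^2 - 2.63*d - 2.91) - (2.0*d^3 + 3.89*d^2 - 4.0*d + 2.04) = -5.54*d^4 - 2.0*d^3 - 6.61*d^2 + 1.37*d - 4.95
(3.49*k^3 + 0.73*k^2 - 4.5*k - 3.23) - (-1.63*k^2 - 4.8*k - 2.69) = 3.49*k^3 + 2.36*k^2 + 0.3*k - 0.54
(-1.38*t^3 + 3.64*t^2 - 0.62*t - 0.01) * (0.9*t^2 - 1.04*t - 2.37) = -1.242*t^5 + 4.7112*t^4 - 1.073*t^3 - 7.991*t^2 + 1.4798*t + 0.0237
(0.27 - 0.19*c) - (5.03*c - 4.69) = 4.96 - 5.22*c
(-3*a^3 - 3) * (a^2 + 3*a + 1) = -3*a^5 - 9*a^4 - 3*a^3 - 3*a^2 - 9*a - 3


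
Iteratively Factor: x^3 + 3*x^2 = (x)*(x^2 + 3*x) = x^2*(x + 3)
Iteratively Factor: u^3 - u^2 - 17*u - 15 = (u - 5)*(u^2 + 4*u + 3) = (u - 5)*(u + 1)*(u + 3)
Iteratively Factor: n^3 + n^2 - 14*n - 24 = (n - 4)*(n^2 + 5*n + 6) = (n - 4)*(n + 2)*(n + 3)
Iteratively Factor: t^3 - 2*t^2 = (t)*(t^2 - 2*t) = t*(t - 2)*(t)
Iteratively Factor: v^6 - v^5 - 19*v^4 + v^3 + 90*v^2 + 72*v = (v)*(v^5 - v^4 - 19*v^3 + v^2 + 90*v + 72) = v*(v + 1)*(v^4 - 2*v^3 - 17*v^2 + 18*v + 72) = v*(v + 1)*(v + 3)*(v^3 - 5*v^2 - 2*v + 24) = v*(v + 1)*(v + 2)*(v + 3)*(v^2 - 7*v + 12) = v*(v - 4)*(v + 1)*(v + 2)*(v + 3)*(v - 3)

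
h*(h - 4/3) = h^2 - 4*h/3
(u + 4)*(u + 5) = u^2 + 9*u + 20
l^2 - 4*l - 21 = (l - 7)*(l + 3)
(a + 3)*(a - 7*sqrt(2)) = a^2 - 7*sqrt(2)*a + 3*a - 21*sqrt(2)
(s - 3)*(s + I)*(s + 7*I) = s^3 - 3*s^2 + 8*I*s^2 - 7*s - 24*I*s + 21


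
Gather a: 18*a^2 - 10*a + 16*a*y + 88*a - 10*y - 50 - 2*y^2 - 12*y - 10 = 18*a^2 + a*(16*y + 78) - 2*y^2 - 22*y - 60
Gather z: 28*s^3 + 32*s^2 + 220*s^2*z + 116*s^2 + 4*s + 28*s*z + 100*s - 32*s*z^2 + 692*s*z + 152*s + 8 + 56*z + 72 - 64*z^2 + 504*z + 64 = 28*s^3 + 148*s^2 + 256*s + z^2*(-32*s - 64) + z*(220*s^2 + 720*s + 560) + 144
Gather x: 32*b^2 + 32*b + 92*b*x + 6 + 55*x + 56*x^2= 32*b^2 + 32*b + 56*x^2 + x*(92*b + 55) + 6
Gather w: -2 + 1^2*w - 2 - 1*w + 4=0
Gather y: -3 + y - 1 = y - 4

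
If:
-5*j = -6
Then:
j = 6/5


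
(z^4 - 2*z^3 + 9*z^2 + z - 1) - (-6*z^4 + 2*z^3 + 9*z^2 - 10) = 7*z^4 - 4*z^3 + z + 9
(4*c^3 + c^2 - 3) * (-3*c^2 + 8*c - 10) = -12*c^5 + 29*c^4 - 32*c^3 - c^2 - 24*c + 30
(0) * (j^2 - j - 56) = 0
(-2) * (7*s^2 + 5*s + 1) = -14*s^2 - 10*s - 2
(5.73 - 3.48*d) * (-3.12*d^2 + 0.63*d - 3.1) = 10.8576*d^3 - 20.07*d^2 + 14.3979*d - 17.763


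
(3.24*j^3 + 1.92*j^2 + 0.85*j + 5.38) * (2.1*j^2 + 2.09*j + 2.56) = 6.804*j^5 + 10.8036*j^4 + 14.0922*j^3 + 17.9897*j^2 + 13.4202*j + 13.7728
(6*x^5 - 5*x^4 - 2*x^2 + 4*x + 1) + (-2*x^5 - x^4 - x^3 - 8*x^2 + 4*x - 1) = 4*x^5 - 6*x^4 - x^3 - 10*x^2 + 8*x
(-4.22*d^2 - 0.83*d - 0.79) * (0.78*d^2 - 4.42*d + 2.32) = -3.2916*d^4 + 18.005*d^3 - 6.738*d^2 + 1.5662*d - 1.8328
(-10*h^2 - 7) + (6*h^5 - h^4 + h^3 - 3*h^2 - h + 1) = 6*h^5 - h^4 + h^3 - 13*h^2 - h - 6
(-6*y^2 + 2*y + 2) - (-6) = -6*y^2 + 2*y + 8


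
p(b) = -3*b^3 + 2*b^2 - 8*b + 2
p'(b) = -9*b^2 + 4*b - 8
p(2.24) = -39.60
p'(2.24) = -44.20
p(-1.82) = 41.27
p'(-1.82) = -45.09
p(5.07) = -378.12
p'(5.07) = -219.06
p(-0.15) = 3.26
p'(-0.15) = -8.80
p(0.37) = -0.84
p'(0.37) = -7.75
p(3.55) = -135.41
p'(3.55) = -107.22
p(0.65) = -3.18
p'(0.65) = -9.20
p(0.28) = -0.15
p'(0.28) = -7.59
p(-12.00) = 5570.00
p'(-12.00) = -1352.00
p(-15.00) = 10697.00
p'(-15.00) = -2093.00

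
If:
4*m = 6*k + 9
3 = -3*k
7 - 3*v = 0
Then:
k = -1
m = 3/4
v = 7/3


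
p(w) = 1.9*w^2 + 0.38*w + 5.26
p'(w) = 3.8*w + 0.38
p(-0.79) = 6.15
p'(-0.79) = -2.62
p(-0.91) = 6.49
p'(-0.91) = -3.08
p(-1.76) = 10.48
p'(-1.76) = -6.31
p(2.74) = 20.57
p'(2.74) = 10.79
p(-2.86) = 19.71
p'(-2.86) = -10.49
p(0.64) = 6.28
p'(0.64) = 2.81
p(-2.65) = 17.60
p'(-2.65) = -9.69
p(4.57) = 46.68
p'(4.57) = 17.75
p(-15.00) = 427.06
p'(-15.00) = -56.62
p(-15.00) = 427.06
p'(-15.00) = -56.62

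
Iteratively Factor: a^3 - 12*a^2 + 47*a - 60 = (a - 4)*(a^2 - 8*a + 15) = (a - 4)*(a - 3)*(a - 5)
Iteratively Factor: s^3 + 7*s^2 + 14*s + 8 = (s + 2)*(s^2 + 5*s + 4) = (s + 1)*(s + 2)*(s + 4)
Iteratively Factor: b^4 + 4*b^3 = (b)*(b^3 + 4*b^2) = b*(b + 4)*(b^2) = b^2*(b + 4)*(b)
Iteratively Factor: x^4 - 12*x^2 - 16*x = (x)*(x^3 - 12*x - 16) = x*(x + 2)*(x^2 - 2*x - 8) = x*(x - 4)*(x + 2)*(x + 2)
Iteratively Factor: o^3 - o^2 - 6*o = (o)*(o^2 - o - 6) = o*(o - 3)*(o + 2)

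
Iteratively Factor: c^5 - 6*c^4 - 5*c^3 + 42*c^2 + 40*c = (c + 2)*(c^4 - 8*c^3 + 11*c^2 + 20*c) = (c + 1)*(c + 2)*(c^3 - 9*c^2 + 20*c) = (c - 4)*(c + 1)*(c + 2)*(c^2 - 5*c) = (c - 5)*(c - 4)*(c + 1)*(c + 2)*(c)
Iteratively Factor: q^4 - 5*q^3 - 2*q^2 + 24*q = (q - 3)*(q^3 - 2*q^2 - 8*q) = q*(q - 3)*(q^2 - 2*q - 8) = q*(q - 4)*(q - 3)*(q + 2)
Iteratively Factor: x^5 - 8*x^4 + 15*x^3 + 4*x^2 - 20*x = (x)*(x^4 - 8*x^3 + 15*x^2 + 4*x - 20) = x*(x - 2)*(x^3 - 6*x^2 + 3*x + 10) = x*(x - 5)*(x - 2)*(x^2 - x - 2) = x*(x - 5)*(x - 2)*(x + 1)*(x - 2)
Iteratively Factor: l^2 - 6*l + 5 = (l - 5)*(l - 1)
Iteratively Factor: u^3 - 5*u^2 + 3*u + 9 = (u - 3)*(u^2 - 2*u - 3) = (u - 3)^2*(u + 1)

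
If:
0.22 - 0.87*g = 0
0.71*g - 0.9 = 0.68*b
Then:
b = -1.06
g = 0.25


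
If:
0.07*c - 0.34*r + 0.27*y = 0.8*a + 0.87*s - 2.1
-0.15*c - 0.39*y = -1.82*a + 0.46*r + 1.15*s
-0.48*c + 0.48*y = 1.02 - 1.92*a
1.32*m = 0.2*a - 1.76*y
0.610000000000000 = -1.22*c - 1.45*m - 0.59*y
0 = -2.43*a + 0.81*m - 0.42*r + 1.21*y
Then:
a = 0.35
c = -2.31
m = 2.16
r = -2.42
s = 2.36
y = -1.58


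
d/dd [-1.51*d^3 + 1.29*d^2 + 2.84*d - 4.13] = -4.53*d^2 + 2.58*d + 2.84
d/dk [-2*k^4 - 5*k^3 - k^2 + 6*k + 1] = -8*k^3 - 15*k^2 - 2*k + 6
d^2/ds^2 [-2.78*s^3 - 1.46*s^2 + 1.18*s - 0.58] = -16.68*s - 2.92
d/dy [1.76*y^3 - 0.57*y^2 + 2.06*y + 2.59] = 5.28*y^2 - 1.14*y + 2.06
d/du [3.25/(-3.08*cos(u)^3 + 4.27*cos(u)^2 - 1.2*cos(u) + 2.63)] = (-30.03*cos(u)^2 + 27.755*cos(u) - 3.9)*sin(u)/(3.08*cos(u)^3 - 4.27*cos(u)^2 + 1.2*cos(u) - 2.63)^2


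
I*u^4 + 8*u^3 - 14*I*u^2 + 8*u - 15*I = (u - 5*I)*(u - 3*I)*(u + I)*(I*u + 1)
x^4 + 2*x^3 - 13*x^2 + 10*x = x*(x - 2)*(x - 1)*(x + 5)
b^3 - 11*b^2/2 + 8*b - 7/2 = (b - 7/2)*(b - 1)^2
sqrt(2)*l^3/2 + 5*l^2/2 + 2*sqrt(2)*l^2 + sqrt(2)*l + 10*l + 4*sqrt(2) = (l + 4)*(l + 2*sqrt(2))*(sqrt(2)*l/2 + 1/2)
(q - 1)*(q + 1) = q^2 - 1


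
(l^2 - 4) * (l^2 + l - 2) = l^4 + l^3 - 6*l^2 - 4*l + 8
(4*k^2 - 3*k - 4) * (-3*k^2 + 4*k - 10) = -12*k^4 + 25*k^3 - 40*k^2 + 14*k + 40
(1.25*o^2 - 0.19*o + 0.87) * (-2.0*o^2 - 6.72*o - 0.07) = -2.5*o^4 - 8.02*o^3 - 0.5507*o^2 - 5.8331*o - 0.0609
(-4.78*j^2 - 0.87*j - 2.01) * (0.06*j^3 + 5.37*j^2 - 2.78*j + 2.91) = -0.2868*j^5 - 25.7208*j^4 + 8.4959*j^3 - 22.2849*j^2 + 3.0561*j - 5.8491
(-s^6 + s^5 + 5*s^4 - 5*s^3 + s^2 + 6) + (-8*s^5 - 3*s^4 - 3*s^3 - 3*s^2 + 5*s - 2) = -s^6 - 7*s^5 + 2*s^4 - 8*s^3 - 2*s^2 + 5*s + 4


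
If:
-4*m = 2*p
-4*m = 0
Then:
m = 0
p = 0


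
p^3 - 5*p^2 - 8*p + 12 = (p - 6)*(p - 1)*(p + 2)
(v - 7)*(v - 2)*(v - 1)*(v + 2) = v^4 - 8*v^3 + 3*v^2 + 32*v - 28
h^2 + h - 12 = (h - 3)*(h + 4)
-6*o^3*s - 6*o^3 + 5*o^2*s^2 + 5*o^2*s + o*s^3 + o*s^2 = (-o + s)*(6*o + s)*(o*s + o)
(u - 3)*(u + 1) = u^2 - 2*u - 3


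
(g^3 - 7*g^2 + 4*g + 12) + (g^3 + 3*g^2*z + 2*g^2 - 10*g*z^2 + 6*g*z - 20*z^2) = 2*g^3 + 3*g^2*z - 5*g^2 - 10*g*z^2 + 6*g*z + 4*g - 20*z^2 + 12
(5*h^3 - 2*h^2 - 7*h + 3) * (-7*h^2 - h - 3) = -35*h^5 + 9*h^4 + 36*h^3 - 8*h^2 + 18*h - 9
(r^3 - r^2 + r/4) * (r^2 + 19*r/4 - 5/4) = r^5 + 15*r^4/4 - 23*r^3/4 + 39*r^2/16 - 5*r/16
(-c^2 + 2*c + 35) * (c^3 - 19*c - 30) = -c^5 + 2*c^4 + 54*c^3 - 8*c^2 - 725*c - 1050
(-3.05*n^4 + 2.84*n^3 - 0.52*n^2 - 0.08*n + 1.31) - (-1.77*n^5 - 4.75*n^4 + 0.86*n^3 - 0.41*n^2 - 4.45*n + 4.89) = 1.77*n^5 + 1.7*n^4 + 1.98*n^3 - 0.11*n^2 + 4.37*n - 3.58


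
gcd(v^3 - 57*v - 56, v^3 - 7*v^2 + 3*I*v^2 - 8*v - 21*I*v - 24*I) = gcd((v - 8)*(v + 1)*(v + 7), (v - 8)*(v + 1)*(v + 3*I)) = v^2 - 7*v - 8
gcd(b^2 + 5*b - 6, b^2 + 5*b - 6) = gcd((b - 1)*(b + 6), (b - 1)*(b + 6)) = b^2 + 5*b - 6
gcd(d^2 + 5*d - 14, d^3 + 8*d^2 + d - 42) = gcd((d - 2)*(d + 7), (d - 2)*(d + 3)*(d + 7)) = d^2 + 5*d - 14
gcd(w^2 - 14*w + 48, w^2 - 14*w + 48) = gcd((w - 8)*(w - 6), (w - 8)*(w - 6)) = w^2 - 14*w + 48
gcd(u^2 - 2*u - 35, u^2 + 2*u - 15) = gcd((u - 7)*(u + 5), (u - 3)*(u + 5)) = u + 5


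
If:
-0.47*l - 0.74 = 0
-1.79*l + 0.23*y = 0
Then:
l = -1.57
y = -12.25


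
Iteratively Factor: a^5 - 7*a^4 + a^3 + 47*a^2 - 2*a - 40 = (a + 1)*(a^4 - 8*a^3 + 9*a^2 + 38*a - 40) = (a - 4)*(a + 1)*(a^3 - 4*a^2 - 7*a + 10) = (a - 4)*(a + 1)*(a + 2)*(a^2 - 6*a + 5) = (a - 5)*(a - 4)*(a + 1)*(a + 2)*(a - 1)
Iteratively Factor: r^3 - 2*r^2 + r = (r - 1)*(r^2 - r) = (r - 1)^2*(r)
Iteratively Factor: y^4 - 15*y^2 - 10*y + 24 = (y - 1)*(y^3 + y^2 - 14*y - 24) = (y - 1)*(y + 2)*(y^2 - y - 12) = (y - 1)*(y + 2)*(y + 3)*(y - 4)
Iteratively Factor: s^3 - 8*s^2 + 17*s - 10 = (s - 1)*(s^2 - 7*s + 10) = (s - 5)*(s - 1)*(s - 2)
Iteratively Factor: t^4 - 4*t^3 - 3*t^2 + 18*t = (t - 3)*(t^3 - t^2 - 6*t) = t*(t - 3)*(t^2 - t - 6) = t*(t - 3)*(t + 2)*(t - 3)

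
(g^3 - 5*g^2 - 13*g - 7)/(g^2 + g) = g - 6 - 7/g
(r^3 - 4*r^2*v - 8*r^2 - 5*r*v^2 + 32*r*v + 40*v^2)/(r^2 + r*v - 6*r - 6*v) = (r^2 - 5*r*v - 8*r + 40*v)/(r - 6)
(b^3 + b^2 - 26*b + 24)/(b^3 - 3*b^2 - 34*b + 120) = (b - 1)/(b - 5)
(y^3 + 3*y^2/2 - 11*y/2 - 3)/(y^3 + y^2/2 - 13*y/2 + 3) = (2*y + 1)/(2*y - 1)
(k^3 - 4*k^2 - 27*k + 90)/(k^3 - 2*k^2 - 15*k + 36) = (k^2 - k - 30)/(k^2 + k - 12)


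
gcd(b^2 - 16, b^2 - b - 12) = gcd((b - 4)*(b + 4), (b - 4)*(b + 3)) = b - 4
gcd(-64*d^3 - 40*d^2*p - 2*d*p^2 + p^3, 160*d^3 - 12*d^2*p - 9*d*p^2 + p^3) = -32*d^2 - 4*d*p + p^2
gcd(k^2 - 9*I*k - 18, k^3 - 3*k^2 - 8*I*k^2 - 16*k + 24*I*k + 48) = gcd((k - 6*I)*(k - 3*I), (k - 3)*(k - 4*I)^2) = 1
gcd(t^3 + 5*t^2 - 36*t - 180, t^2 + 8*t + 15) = t + 5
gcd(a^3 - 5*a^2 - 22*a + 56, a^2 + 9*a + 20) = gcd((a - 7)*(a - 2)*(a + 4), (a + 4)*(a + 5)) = a + 4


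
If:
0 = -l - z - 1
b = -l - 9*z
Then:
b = 1 - 8*z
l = -z - 1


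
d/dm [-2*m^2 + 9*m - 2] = 9 - 4*m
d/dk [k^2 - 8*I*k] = 2*k - 8*I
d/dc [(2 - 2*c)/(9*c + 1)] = -20/(9*c + 1)^2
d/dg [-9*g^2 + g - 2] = 1 - 18*g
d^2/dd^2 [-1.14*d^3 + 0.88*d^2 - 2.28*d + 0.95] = 1.76 - 6.84*d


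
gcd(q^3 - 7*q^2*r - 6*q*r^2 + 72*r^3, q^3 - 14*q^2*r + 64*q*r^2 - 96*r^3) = q^2 - 10*q*r + 24*r^2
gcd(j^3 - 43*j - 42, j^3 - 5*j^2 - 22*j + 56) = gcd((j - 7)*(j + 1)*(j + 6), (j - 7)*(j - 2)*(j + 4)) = j - 7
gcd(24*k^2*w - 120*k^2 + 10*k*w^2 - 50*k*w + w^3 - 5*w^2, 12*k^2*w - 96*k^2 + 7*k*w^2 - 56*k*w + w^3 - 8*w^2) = 4*k + w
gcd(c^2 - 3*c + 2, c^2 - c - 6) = 1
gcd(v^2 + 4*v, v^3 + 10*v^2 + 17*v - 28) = v + 4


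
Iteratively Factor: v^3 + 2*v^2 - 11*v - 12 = (v - 3)*(v^2 + 5*v + 4) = (v - 3)*(v + 4)*(v + 1)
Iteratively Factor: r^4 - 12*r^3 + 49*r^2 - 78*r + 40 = (r - 2)*(r^3 - 10*r^2 + 29*r - 20) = (r - 2)*(r - 1)*(r^2 - 9*r + 20) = (r - 5)*(r - 2)*(r - 1)*(r - 4)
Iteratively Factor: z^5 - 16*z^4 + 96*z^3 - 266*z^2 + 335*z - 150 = (z - 5)*(z^4 - 11*z^3 + 41*z^2 - 61*z + 30) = (z - 5)*(z - 1)*(z^3 - 10*z^2 + 31*z - 30) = (z - 5)^2*(z - 1)*(z^2 - 5*z + 6) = (z - 5)^2*(z - 2)*(z - 1)*(z - 3)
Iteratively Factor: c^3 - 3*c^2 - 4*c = (c + 1)*(c^2 - 4*c) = c*(c + 1)*(c - 4)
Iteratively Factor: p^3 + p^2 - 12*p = (p - 3)*(p^2 + 4*p) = p*(p - 3)*(p + 4)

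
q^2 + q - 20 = (q - 4)*(q + 5)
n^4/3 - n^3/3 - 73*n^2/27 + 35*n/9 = n*(n/3 + 1)*(n - 7/3)*(n - 5/3)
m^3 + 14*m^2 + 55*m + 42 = (m + 1)*(m + 6)*(m + 7)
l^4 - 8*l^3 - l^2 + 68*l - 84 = (l - 7)*(l - 2)^2*(l + 3)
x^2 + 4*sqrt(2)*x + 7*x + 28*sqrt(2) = (x + 7)*(x + 4*sqrt(2))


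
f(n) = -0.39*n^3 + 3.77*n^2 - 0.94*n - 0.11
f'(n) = -1.17*n^2 + 7.54*n - 0.94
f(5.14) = 41.70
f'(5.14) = 6.90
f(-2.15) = 23.21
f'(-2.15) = -22.56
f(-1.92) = 18.35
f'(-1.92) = -19.73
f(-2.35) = 27.98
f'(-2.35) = -25.12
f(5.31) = 42.81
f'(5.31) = 6.11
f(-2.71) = 37.89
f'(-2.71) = -29.97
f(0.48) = 0.26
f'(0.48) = 2.41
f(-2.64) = 35.82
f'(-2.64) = -29.00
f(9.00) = 12.49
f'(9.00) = -27.85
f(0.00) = -0.11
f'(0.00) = -0.94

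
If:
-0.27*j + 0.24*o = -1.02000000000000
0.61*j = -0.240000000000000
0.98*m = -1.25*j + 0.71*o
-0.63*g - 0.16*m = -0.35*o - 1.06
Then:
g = -0.19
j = -0.39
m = -2.90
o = -4.69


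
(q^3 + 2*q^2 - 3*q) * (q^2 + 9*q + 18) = q^5 + 11*q^4 + 33*q^3 + 9*q^2 - 54*q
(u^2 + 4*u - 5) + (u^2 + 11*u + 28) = 2*u^2 + 15*u + 23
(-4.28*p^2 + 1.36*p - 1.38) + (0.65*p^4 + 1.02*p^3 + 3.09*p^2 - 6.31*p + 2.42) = 0.65*p^4 + 1.02*p^3 - 1.19*p^2 - 4.95*p + 1.04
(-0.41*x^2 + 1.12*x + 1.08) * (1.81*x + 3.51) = -0.7421*x^3 + 0.5881*x^2 + 5.886*x + 3.7908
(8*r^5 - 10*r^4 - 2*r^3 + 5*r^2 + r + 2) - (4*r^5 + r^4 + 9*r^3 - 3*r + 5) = 4*r^5 - 11*r^4 - 11*r^3 + 5*r^2 + 4*r - 3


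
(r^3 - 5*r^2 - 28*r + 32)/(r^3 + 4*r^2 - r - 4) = (r - 8)/(r + 1)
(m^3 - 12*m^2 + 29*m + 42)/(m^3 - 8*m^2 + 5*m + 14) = (m - 6)/(m - 2)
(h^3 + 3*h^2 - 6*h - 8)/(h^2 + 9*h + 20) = (h^2 - h - 2)/(h + 5)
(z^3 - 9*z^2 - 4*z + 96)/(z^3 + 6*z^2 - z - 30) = (z^2 - 12*z + 32)/(z^2 + 3*z - 10)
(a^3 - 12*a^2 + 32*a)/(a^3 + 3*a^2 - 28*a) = (a - 8)/(a + 7)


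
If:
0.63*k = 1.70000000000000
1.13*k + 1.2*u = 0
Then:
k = 2.70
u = -2.54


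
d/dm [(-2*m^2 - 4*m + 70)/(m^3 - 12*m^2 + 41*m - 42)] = 2*(m^4 + 4*m^3 - 170*m^2 + 924*m - 1351)/(m^6 - 24*m^5 + 226*m^4 - 1068*m^3 + 2689*m^2 - 3444*m + 1764)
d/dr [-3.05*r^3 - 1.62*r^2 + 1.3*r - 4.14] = -9.15*r^2 - 3.24*r + 1.3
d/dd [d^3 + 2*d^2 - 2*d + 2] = 3*d^2 + 4*d - 2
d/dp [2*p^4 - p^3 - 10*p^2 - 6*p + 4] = 8*p^3 - 3*p^2 - 20*p - 6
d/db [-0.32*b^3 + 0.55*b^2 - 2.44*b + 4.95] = -0.96*b^2 + 1.1*b - 2.44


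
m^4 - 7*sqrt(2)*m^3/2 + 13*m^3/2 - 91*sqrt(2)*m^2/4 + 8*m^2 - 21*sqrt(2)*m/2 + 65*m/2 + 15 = (m + 1/2)*(m + 6)*(m - 5*sqrt(2)/2)*(m - sqrt(2))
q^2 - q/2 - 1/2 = (q - 1)*(q + 1/2)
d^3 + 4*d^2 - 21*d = d*(d - 3)*(d + 7)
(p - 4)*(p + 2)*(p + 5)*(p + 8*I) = p^4 + 3*p^3 + 8*I*p^3 - 18*p^2 + 24*I*p^2 - 40*p - 144*I*p - 320*I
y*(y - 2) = y^2 - 2*y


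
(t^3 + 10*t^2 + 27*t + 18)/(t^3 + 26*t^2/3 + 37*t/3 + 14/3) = 3*(t^2 + 9*t + 18)/(3*t^2 + 23*t + 14)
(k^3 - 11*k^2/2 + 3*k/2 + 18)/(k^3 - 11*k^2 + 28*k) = (2*k^2 - 3*k - 9)/(2*k*(k - 7))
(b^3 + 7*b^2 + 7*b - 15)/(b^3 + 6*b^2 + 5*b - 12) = (b + 5)/(b + 4)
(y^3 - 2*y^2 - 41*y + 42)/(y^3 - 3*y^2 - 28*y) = (y^2 + 5*y - 6)/(y*(y + 4))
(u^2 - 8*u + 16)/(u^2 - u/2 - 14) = 2*(u - 4)/(2*u + 7)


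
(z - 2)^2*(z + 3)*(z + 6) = z^4 + 5*z^3 - 14*z^2 - 36*z + 72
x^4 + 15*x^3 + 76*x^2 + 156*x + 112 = (x + 2)^2*(x + 4)*(x + 7)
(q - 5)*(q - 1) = q^2 - 6*q + 5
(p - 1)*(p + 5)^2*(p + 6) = p^4 + 15*p^3 + 69*p^2 + 65*p - 150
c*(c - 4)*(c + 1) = c^3 - 3*c^2 - 4*c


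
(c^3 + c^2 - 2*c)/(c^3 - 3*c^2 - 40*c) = (-c^2 - c + 2)/(-c^2 + 3*c + 40)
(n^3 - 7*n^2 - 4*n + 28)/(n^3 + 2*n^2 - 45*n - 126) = (n^2 - 4)/(n^2 + 9*n + 18)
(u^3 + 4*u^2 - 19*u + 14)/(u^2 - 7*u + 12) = (u^3 + 4*u^2 - 19*u + 14)/(u^2 - 7*u + 12)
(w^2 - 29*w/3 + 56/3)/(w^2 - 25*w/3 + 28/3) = (3*w - 8)/(3*w - 4)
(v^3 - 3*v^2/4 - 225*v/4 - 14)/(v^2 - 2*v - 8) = (-4*v^3 + 3*v^2 + 225*v + 56)/(4*(-v^2 + 2*v + 8))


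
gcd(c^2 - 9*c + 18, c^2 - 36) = c - 6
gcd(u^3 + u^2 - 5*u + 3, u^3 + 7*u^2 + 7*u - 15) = u^2 + 2*u - 3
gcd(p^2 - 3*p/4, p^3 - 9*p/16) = p^2 - 3*p/4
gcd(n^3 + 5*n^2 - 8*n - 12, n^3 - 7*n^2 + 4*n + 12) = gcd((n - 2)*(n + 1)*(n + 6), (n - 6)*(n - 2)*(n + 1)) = n^2 - n - 2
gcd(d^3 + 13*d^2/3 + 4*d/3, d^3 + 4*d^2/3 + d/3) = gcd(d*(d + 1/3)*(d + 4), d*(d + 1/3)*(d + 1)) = d^2 + d/3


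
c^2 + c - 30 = (c - 5)*(c + 6)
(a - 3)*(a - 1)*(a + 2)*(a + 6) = a^4 + 4*a^3 - 17*a^2 - 24*a + 36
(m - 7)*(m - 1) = m^2 - 8*m + 7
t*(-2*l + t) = -2*l*t + t^2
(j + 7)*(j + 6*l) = j^2 + 6*j*l + 7*j + 42*l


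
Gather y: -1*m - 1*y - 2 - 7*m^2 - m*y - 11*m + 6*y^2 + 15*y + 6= -7*m^2 - 12*m + 6*y^2 + y*(14 - m) + 4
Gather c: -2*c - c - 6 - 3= -3*c - 9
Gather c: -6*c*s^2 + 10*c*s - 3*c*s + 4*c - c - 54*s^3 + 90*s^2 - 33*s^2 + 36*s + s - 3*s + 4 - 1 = c*(-6*s^2 + 7*s + 3) - 54*s^3 + 57*s^2 + 34*s + 3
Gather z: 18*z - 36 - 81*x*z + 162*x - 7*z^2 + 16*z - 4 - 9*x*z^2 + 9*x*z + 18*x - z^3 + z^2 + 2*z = 180*x - z^3 + z^2*(-9*x - 6) + z*(36 - 72*x) - 40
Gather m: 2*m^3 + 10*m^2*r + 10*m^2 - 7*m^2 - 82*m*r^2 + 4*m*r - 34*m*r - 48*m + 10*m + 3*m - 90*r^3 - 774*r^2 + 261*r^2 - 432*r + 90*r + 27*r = 2*m^3 + m^2*(10*r + 3) + m*(-82*r^2 - 30*r - 35) - 90*r^3 - 513*r^2 - 315*r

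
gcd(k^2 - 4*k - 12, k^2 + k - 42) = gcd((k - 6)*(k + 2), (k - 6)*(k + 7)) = k - 6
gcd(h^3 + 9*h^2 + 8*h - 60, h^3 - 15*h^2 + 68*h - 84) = h - 2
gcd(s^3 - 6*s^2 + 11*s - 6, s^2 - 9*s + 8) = s - 1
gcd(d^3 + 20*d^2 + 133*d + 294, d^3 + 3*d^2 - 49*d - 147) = d + 7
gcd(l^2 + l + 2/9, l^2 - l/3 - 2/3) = l + 2/3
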